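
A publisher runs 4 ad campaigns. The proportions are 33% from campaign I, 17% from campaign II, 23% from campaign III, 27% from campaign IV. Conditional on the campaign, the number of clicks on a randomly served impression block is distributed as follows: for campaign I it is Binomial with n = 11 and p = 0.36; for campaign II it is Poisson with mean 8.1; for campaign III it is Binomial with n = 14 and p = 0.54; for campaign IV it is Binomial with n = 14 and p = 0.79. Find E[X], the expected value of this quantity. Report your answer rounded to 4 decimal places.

7.4088

Component means — I: 3.96; II: 8.1; III: 7.56; IV: 11.06.
E[X] = 0.33·3.96 + 0.17·8.1 + 0.23·7.56 + 0.27·11.06 = 7.4088.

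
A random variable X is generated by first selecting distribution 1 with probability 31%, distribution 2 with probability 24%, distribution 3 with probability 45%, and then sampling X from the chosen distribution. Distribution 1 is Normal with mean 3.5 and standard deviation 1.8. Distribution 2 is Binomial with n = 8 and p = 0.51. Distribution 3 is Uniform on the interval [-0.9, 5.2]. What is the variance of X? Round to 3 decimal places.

3.561

Per component, 1: μ=3.5, E[X²]=15.49; 2: μ=4.08, E[X²]=18.6456; 3: μ=2.15, E[X²]=7.72333.
E[X] = 0.31·3.5 + 0.24·4.08 + 0.45·2.15 = 3.0317.
E[X²] = 0.31·15.49 + 0.24·18.6456 + 0.45·7.72333 = 12.7523.
Var(X) = E[X²] − (E[X])² = 12.7523 − 9.1912 = 3.56114.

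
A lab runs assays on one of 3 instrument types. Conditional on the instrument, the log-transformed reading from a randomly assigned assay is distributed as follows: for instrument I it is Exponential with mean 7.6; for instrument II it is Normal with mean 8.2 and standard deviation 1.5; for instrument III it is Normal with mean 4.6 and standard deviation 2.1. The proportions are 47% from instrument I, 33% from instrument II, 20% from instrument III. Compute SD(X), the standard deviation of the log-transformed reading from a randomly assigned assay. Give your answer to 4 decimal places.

5.5253

Per component, I: μ=7.6, E[X²]=115.52; II: μ=8.2, E[X²]=69.49; III: μ=4.6, E[X²]=25.57.
E[X] = 0.47·7.6 + 0.33·8.2 + 0.2·4.6 = 7.198.
E[X²] = 0.47·115.52 + 0.33·69.49 + 0.2·25.57 = 82.3401.
Var(X) = E[X²] − (E[X])² = 82.3401 − 51.8112 = 30.5289.
SD(X) = √30.5289 = 5.5253.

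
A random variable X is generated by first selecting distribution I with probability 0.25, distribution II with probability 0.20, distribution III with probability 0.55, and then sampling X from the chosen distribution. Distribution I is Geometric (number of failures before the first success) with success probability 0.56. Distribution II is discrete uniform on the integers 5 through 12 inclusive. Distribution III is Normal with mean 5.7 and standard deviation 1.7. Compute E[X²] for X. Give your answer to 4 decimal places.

35.4641

For each component E[X²] = Var + (mean)², giving I: 2.02041; II: 77.5; III: 35.38.
Overall E[X²] = 0.25·2.02041 + 0.2·77.5 + 0.55·35.38 = 35.4641.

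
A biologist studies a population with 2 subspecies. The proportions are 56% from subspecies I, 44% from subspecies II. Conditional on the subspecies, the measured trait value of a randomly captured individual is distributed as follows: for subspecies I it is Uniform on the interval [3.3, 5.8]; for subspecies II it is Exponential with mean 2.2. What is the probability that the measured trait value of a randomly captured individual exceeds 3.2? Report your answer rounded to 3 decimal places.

Conditional on each subspecies, P(X > 3.2): I: 1; II: 0.233506.
By total probability, P(X > 3.2) = 0.56·1 + 0.44·0.233506 = 0.662743.

0.663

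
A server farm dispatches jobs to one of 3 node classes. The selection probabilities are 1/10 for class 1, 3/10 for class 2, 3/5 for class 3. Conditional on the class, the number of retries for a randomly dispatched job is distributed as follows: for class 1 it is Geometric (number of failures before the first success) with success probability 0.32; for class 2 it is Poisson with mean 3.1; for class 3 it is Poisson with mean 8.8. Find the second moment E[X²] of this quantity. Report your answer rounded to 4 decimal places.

56.6726

For each component E[X²] = Var + (mean)², giving 1: 11.1562; 2: 12.71; 3: 86.24.
Overall E[X²] = 0.1·11.1562 + 0.3·12.71 + 0.6·86.24 = 56.6726.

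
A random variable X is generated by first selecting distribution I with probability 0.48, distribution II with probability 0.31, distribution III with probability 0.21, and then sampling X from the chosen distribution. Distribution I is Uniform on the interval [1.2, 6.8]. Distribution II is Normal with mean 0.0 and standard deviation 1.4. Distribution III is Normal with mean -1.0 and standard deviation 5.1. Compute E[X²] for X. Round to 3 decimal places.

For each component E[X²] = Var + (mean)², giving I: 18.6133; II: 1.96; III: 27.01.
Overall E[X²] = 0.48·18.6133 + 0.31·1.96 + 0.21·27.01 = 15.2141.

15.214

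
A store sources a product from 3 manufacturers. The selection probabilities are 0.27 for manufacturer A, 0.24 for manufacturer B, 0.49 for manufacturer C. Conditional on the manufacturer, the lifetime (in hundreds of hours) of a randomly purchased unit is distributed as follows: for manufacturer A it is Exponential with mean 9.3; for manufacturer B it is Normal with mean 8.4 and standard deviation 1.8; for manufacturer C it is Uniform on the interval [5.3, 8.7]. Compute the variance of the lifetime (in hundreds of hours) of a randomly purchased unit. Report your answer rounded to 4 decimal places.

25.5848

Per component, A: μ=9.3, E[X²]=172.98; B: μ=8.4, E[X²]=73.8; C: μ=7, E[X²]=49.9633.
E[X] = 0.27·9.3 + 0.24·8.4 + 0.49·7 = 7.957.
E[X²] = 0.27·172.98 + 0.24·73.8 + 0.49·49.9633 = 88.8986.
Var(X) = E[X²] − (E[X])² = 88.8986 − 63.3138 = 25.5848.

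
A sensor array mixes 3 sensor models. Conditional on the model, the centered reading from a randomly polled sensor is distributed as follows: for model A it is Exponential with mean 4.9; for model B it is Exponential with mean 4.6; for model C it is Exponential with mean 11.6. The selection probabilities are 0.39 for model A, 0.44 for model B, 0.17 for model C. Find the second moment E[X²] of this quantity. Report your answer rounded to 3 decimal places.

83.099

For each component E[X²] = Var + (mean)², giving A: 48.02; B: 42.32; C: 269.12.
Overall E[X²] = 0.39·48.02 + 0.44·42.32 + 0.17·269.12 = 83.099.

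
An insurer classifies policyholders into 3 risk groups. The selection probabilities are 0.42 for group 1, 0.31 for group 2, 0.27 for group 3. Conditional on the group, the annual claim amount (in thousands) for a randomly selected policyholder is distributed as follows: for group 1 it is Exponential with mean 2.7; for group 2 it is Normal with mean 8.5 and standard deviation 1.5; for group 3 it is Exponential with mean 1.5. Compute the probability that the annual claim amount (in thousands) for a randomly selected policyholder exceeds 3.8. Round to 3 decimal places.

0.434

Conditional on each group, P(X > 3.8): 1: 0.244777; 2: 0.999136; 3: 0.0793939.
By total probability, P(X > 3.8) = 0.42·0.244777 + 0.31·0.999136 + 0.27·0.0793939 = 0.433975.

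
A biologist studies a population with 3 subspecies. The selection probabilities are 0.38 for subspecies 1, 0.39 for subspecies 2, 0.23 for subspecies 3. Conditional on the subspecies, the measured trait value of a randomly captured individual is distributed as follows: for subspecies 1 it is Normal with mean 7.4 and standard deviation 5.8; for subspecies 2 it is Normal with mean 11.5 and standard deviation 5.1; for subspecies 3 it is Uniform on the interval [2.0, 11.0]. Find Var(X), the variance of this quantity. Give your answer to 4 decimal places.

29.2841

Per component, 1: μ=7.4, E[X²]=88.4; 2: μ=11.5, E[X²]=158.26; 3: μ=6.5, E[X²]=49.
E[X] = 0.38·7.4 + 0.39·11.5 + 0.23·6.5 = 8.792.
E[X²] = 0.38·88.4 + 0.39·158.26 + 0.23·49 = 106.583.
Var(X) = E[X²] − (E[X])² = 106.583 − 77.2993 = 29.2841.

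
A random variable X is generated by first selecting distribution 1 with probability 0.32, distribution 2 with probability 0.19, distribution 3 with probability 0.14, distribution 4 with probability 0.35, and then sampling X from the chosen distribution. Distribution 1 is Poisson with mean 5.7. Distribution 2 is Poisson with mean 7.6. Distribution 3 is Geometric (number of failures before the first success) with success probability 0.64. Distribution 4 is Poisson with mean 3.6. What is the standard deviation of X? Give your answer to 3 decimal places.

Per component, 1: μ=5.7, E[X²]=38.19; 2: μ=7.6, E[X²]=65.36; 3: μ=0.5625, E[X²]=1.19531; 4: μ=3.6, E[X²]=16.56.
E[X] = 0.32·5.7 + 0.19·7.6 + 0.14·0.5625 + 0.35·3.6 = 4.60675.
E[X²] = 0.32·38.19 + 0.19·65.36 + 0.14·1.19531 + 0.35·16.56 = 30.6025.
Var(X) = E[X²] − (E[X])² = 30.6025 − 21.2221 = 9.3804.
SD(X) = √9.3804 = 3.06274.

3.063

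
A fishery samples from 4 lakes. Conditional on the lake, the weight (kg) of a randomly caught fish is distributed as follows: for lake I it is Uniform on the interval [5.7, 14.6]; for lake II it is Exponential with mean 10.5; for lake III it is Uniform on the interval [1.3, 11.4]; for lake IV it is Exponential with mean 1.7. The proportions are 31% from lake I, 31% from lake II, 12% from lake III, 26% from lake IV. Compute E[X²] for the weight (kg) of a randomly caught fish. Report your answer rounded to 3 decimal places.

For each component E[X²] = Var + (mean)², giving I: 109.623; II: 220.5; III: 48.8233; IV: 5.78.
Overall E[X²] = 0.31·109.623 + 0.31·220.5 + 0.12·48.8233 + 0.26·5.78 = 109.7.

109.700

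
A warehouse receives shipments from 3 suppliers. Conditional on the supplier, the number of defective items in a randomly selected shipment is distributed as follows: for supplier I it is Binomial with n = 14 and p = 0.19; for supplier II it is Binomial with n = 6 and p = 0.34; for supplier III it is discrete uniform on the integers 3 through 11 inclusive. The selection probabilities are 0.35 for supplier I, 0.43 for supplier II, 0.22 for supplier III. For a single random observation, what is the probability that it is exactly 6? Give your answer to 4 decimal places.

Conditional on each supplier, P(X = 6): I: 0.0261792; II: 0.0015448; III: 0.111111.
By total probability, P(X = 6) = 0.35·0.0261792 + 0.43·0.0015448 + 0.22·0.111111 = 0.0342714.

0.0343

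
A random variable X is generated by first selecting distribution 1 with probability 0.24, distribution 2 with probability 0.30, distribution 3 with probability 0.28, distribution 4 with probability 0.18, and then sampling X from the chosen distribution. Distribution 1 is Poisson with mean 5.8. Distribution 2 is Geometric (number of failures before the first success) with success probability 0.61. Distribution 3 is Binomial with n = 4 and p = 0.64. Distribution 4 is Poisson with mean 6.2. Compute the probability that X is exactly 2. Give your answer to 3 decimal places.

Conditional on each component, P(X = 2): 1: 0.0509235; 2: 0.092781; 3: 0.318505; 4: 0.0390057.
By total probability, P(X = 2) = 0.24·0.0509235 + 0.3·0.092781 + 0.28·0.318505 + 0.18·0.0390057 = 0.136258.

0.136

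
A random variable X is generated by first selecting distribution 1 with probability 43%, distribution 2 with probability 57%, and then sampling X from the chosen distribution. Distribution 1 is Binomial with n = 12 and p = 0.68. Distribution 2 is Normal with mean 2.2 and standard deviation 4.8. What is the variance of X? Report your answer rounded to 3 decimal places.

Per component, 1: μ=8.16, E[X²]=69.1968; 2: μ=2.2, E[X²]=27.88.
E[X] = 0.43·8.16 + 0.57·2.2 = 4.7628.
E[X²] = 0.43·69.1968 + 0.57·27.88 = 45.6462.
Var(X) = E[X²] − (E[X])² = 45.6462 − 22.6843 = 22.962.

22.962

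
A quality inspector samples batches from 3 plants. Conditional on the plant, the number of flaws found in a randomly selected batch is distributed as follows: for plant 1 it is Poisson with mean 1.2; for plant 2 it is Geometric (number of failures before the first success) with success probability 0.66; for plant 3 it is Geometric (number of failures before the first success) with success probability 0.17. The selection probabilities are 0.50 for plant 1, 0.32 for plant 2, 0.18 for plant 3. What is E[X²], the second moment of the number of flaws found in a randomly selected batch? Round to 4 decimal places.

11.1150

For each component E[X²] = Var + (mean)², giving 1: 2.64; 2: 1.04591; 3: 52.5571.
Overall E[X²] = 0.5·2.64 + 0.32·1.04591 + 0.18·52.5571 = 11.115.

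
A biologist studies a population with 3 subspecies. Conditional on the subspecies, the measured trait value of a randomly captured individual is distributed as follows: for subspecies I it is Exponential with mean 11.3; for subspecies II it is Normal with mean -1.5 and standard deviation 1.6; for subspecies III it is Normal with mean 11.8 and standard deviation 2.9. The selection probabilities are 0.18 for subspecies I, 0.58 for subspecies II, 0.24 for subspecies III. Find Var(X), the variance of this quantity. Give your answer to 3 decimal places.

68.226

Per component, I: μ=11.3, E[X²]=255.38; II: μ=-1.5, E[X²]=4.81; III: μ=11.8, E[X²]=147.65.
E[X] = 0.18·11.3 + 0.58·-1.5 + 0.24·11.8 = 3.996.
E[X²] = 0.18·255.38 + 0.58·4.81 + 0.24·147.65 = 84.1942.
Var(X) = E[X²] − (E[X])² = 84.1942 − 15.968 = 68.2262.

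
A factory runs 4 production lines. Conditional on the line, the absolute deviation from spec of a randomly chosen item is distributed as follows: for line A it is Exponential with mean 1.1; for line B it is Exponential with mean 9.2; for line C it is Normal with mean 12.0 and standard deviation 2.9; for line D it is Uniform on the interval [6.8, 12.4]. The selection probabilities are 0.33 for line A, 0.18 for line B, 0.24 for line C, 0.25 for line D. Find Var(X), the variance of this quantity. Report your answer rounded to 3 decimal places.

38.265

Per component, A: μ=1.1, E[X²]=2.42; B: μ=9.2, E[X²]=169.28; C: μ=12, E[X²]=152.41; D: μ=9.6, E[X²]=94.7733.
E[X] = 0.33·1.1 + 0.18·9.2 + 0.24·12 + 0.25·9.6 = 7.299.
E[X²] = 0.33·2.42 + 0.18·169.28 + 0.24·152.41 + 0.25·94.7733 = 91.5407.
Var(X) = E[X²] − (E[X])² = 91.5407 − 53.2754 = 38.2653.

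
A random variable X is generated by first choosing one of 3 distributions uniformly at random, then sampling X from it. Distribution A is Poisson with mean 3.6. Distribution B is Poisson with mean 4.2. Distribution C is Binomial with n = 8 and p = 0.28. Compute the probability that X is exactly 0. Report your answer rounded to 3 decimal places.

0.038

Conditional on each component, P(X = 0): A: 0.0273237; B: 0.0149956; C: 0.0722204.
By total probability, P(X = 0) = 0.333333·0.0273237 + 0.333333·0.0149956 + 0.333333·0.0722204 = 0.0381799.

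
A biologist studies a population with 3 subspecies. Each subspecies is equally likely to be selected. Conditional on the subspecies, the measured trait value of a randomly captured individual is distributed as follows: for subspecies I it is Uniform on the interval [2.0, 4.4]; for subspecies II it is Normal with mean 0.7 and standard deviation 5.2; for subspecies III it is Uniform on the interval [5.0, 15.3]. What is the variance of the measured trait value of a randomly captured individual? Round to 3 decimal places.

28.104

Per component, I: μ=3.2, E[X²]=10.72; II: μ=0.7, E[X²]=27.53; III: μ=10.15, E[X²]=111.863.
E[X] = 0.333333·3.2 + 0.333333·0.7 + 0.333333·10.15 = 4.68333.
E[X²] = 0.333333·10.72 + 0.333333·27.53 + 0.333333·111.863 = 50.0378.
Var(X) = E[X²] − (E[X])² = 50.0378 − 21.9336 = 28.1042.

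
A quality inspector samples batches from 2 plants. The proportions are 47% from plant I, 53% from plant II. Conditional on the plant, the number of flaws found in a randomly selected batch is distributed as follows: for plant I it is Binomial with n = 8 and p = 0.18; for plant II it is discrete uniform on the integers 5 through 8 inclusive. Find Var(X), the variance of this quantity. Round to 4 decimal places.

Per component, I: μ=1.44, E[X²]=3.2544; II: μ=6.5, E[X²]=43.5.
E[X] = 0.47·1.44 + 0.53·6.5 = 4.1218.
E[X²] = 0.47·3.2544 + 0.53·43.5 = 24.5846.
Var(X) = E[X²] − (E[X])² = 24.5846 − 16.9892 = 7.59533.

7.5953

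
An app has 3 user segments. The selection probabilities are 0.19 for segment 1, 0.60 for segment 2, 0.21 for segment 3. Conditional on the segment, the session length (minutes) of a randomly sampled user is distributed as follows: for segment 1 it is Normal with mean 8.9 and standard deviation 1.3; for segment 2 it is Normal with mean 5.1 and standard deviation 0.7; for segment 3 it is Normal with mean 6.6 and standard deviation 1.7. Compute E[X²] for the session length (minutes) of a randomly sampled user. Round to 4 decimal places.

For each component E[X²] = Var + (mean)², giving 1: 80.9; 2: 26.5; 3: 46.45.
Overall E[X²] = 0.19·80.9 + 0.6·26.5 + 0.21·46.45 = 41.0255.

41.0255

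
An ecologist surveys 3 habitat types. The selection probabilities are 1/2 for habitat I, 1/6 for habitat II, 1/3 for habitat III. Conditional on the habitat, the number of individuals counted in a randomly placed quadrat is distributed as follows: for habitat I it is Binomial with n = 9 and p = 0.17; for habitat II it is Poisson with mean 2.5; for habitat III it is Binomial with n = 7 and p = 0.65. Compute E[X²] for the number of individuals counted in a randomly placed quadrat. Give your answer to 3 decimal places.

10.695

For each component E[X²] = Var + (mean)², giving I: 3.6108; II: 8.75; III: 22.295.
Overall E[X²] = 0.5·3.6108 + 0.166667·8.75 + 0.333333·22.295 = 10.6954.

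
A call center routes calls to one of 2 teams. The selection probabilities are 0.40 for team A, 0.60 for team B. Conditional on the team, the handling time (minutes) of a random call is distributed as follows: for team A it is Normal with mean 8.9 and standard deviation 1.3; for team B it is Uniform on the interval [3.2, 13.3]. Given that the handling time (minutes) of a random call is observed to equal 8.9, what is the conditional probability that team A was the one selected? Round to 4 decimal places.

Likelihoods f(8.9 | ·): A: 0.306879; B: 0.0990099.
Posterior ∝ prior × likelihood. Numerator for A: 0.4·0.306879 = 0.122751.
Normalizing constant: 0.4·0.306879 + 0.6·0.0990099 = 0.182157.
P(A | observation) = 0.122751 / 0.182157 = 0.673876.

0.6739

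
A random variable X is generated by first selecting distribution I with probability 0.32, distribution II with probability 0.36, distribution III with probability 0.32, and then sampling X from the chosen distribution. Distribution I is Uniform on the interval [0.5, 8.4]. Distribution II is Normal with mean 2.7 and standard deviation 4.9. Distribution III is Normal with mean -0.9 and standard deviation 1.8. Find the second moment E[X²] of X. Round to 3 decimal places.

20.565

For each component E[X²] = Var + (mean)², giving I: 25.0033; II: 31.3; III: 4.05.
Overall E[X²] = 0.32·25.0033 + 0.36·31.3 + 0.32·4.05 = 20.5651.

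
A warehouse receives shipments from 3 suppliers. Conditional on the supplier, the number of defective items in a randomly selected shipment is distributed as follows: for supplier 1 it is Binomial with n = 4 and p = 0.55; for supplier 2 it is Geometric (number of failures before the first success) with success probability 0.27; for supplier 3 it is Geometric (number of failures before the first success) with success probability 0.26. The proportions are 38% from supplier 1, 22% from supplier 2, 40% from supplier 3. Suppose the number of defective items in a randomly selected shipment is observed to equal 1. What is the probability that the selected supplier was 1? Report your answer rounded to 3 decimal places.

0.388

Likelihoods P(X=1 | ·): 1: 0.200475; 2: 0.1971; 3: 0.1924.
Posterior ∝ prior × likelihood. Numerator for 1: 0.38·0.200475 = 0.0761805.
Normalizing constant: 0.38·0.200475 + 0.22·0.1971 + 0.4·0.1924 = 0.196502.
P(1 | observation) = 0.0761805 / 0.196502 = 0.387682.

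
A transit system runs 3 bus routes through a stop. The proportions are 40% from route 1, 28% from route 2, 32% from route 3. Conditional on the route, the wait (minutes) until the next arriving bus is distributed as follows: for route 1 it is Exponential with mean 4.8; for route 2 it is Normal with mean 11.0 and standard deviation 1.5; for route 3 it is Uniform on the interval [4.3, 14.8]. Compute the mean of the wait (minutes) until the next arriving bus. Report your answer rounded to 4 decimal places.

8.0560

Component means — 1: 4.8; 2: 11; 3: 9.55.
E[X] = 0.4·4.8 + 0.28·11 + 0.32·9.55 = 8.056.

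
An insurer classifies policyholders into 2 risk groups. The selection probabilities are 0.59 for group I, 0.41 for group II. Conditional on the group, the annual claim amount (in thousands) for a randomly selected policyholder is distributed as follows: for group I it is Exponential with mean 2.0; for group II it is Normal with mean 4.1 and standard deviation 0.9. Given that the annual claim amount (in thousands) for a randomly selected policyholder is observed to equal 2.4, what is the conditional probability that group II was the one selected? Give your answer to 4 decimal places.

Likelihoods f(2.4 | ·): I: 0.150597; II: 0.0744574.
Posterior ∝ prior × likelihood. Numerator for II: 0.41·0.0744574 = 0.0305275.
Normalizing constant: 0.59·0.150597 + 0.41·0.0744574 = 0.11938.
P(II | observation) = 0.0305275 / 0.11938 = 0.255718.

0.2557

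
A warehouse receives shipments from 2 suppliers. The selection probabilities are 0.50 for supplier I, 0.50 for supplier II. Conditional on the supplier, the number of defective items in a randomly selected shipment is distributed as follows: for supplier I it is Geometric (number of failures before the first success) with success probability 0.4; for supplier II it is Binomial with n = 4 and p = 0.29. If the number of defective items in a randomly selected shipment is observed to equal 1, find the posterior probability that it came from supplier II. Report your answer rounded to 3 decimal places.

Likelihoods P(X=1 | ·): I: 0.24; II: 0.415177.
Posterior ∝ prior × likelihood. Numerator for II: 0.5·0.415177 = 0.207588.
Normalizing constant: 0.5·0.24 + 0.5·0.415177 = 0.327588.
P(II | observation) = 0.207588 / 0.327588 = 0.633687.

0.634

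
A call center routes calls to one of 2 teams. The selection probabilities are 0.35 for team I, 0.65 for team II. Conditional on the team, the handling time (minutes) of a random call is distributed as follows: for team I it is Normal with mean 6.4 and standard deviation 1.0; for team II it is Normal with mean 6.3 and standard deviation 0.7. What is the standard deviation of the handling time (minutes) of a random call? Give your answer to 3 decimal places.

Per component, I: μ=6.4, E[X²]=41.96; II: μ=6.3, E[X²]=40.18.
E[X] = 0.35·6.4 + 0.65·6.3 = 6.335.
E[X²] = 0.35·41.96 + 0.65·40.18 = 40.803.
Var(X) = E[X²] − (E[X])² = 40.803 − 40.1322 = 0.670775.
SD(X) = √0.670775 = 0.819009.

0.819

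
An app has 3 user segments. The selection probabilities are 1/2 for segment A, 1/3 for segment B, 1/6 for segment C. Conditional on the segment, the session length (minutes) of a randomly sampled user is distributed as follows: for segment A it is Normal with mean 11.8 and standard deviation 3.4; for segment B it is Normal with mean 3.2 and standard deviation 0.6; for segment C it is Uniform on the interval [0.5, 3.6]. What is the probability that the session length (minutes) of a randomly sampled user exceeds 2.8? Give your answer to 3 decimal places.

0.790

Conditional on each segment, P(X > 2.8): A: 0.99594; B: 0.747507; C: 0.258065.
By total probability, P(X > 2.8) = 0.5·0.99594 + 0.333333·0.747507 + 0.166667·0.258065 = 0.79015.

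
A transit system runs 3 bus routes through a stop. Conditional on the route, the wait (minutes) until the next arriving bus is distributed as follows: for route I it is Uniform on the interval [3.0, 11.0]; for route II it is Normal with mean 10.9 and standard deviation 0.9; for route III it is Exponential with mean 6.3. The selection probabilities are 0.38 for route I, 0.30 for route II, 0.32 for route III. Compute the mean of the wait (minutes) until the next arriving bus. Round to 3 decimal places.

Component means — I: 7; II: 10.9; III: 6.3.
E[X] = 0.38·7 + 0.3·10.9 + 0.32·6.3 = 7.946.

7.946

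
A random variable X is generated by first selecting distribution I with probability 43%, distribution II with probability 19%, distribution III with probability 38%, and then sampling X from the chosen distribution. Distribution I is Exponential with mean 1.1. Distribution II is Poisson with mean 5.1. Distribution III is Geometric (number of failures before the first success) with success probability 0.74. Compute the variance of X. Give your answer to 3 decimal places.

Per component, I: μ=1.1, E[X²]=2.42; II: μ=5.1, E[X²]=31.11; III: μ=0.351351, E[X²]=0.598247.
E[X] = 0.43·1.1 + 0.19·5.1 + 0.38·0.351351 = 1.57551.
E[X²] = 0.43·2.42 + 0.19·31.11 + 0.38·0.598247 = 7.17883.
Var(X) = E[X²] − (E[X])² = 7.17883 − 2.48224 = 4.69659.

4.697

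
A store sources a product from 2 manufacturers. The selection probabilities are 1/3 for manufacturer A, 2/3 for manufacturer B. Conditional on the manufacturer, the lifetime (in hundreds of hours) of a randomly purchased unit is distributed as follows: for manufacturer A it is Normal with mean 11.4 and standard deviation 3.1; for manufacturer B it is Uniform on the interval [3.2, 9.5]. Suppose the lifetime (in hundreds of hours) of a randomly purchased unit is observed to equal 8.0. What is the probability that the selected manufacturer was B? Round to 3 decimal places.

Likelihoods f(8.0 | ·): A: 0.0705243; B: 0.15873.
Posterior ∝ prior × likelihood. Numerator for B: 0.666667·0.15873 = 0.10582.
Normalizing constant: 0.333333·0.0705243 + 0.666667·0.15873 = 0.129328.
P(B | observation) = 0.10582 / 0.129328 = 0.818229.

0.818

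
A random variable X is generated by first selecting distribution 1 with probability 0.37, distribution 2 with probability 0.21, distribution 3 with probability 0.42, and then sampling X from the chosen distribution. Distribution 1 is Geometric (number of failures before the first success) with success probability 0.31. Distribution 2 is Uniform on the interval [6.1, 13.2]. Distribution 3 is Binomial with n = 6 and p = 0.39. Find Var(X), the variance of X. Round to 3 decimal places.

Per component, 1: μ=2.22581, E[X²]=12.1342; 2: μ=9.65, E[X²]=97.3233; 3: μ=2.34, E[X²]=6.903.
E[X] = 0.37·2.22581 + 0.21·9.65 + 0.42·2.34 = 3.83285.
E[X²] = 0.37·12.1342 + 0.21·97.3233 + 0.42·6.903 = 27.8268.
Var(X) = E[X²] − (E[X])² = 27.8268 − 14.6907 = 13.1361.

13.136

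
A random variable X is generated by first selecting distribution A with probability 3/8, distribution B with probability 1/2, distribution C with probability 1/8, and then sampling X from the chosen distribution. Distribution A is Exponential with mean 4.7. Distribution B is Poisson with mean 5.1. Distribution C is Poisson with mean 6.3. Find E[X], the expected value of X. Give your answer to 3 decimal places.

5.100

Component means — A: 4.7; B: 5.1; C: 6.3.
E[X] = 0.375·4.7 + 0.5·5.1 + 0.125·6.3 = 5.1.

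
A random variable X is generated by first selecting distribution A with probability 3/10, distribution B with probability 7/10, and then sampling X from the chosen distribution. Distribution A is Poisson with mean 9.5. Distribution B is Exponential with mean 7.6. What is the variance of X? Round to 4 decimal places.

Per component, A: μ=9.5, E[X²]=99.75; B: μ=7.6, E[X²]=115.52.
E[X] = 0.3·9.5 + 0.7·7.6 = 8.17.
E[X²] = 0.3·99.75 + 0.7·115.52 = 110.789.
Var(X) = E[X²] − (E[X])² = 110.789 − 66.7489 = 44.0401.

44.0401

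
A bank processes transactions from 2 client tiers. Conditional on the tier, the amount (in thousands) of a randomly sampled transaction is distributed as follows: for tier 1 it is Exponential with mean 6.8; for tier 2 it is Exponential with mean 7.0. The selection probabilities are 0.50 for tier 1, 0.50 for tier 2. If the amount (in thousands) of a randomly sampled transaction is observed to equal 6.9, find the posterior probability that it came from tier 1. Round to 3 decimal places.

Likelihoods f(6.9 | ·): 1: 0.0533102; 2: 0.0533104.
Posterior ∝ prior × likelihood. Numerator for 1: 0.5·0.0533102 = 0.0266551.
Normalizing constant: 0.5·0.0533102 + 0.5·0.0533104 = 0.0533103.
P(1 | observation) = 0.0266551 / 0.0533103 = 0.499999.

0.500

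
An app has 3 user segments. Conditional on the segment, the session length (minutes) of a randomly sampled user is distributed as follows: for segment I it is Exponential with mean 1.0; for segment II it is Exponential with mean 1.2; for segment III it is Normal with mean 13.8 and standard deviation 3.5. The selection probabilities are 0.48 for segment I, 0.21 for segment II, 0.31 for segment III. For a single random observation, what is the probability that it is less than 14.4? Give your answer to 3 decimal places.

Conditional on each segment, P(X < 14.4): I: 0.999999; II: 0.999994; III: 0.568057.
By total probability, P(X < 14.4) = 0.48·0.999999 + 0.21·0.999994 + 0.31·0.568057 = 0.866096.

0.866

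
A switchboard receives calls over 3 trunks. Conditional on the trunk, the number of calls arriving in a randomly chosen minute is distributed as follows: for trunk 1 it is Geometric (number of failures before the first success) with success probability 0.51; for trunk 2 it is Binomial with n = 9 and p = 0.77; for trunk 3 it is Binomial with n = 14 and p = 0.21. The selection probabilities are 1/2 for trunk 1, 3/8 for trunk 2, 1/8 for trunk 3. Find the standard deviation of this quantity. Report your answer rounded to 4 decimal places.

Per component, 1: μ=0.960784, E[X²]=2.807; 2: μ=6.93, E[X²]=49.6188; 3: μ=2.94, E[X²]=10.9662.
E[X] = 0.5·0.960784 + 0.375·6.93 + 0.125·2.94 = 3.44664.
E[X²] = 0.5·2.807 + 0.375·49.6188 + 0.125·10.9662 = 21.3813.
Var(X) = E[X²] − (E[X])² = 21.3813 − 11.8793 = 9.50198.
SD(X) = √9.50198 = 3.08253.

3.0825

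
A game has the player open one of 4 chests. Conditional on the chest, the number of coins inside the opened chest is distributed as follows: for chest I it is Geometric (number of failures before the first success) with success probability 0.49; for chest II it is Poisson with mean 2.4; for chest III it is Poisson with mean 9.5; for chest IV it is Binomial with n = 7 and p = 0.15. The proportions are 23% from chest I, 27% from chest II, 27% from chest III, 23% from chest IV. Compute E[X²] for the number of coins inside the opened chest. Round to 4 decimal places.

For each component E[X²] = Var + (mean)², giving I: 3.20741; II: 8.16; III: 99.75; IV: 1.995.
Overall E[X²] = 0.23·3.20741 + 0.27·8.16 + 0.27·99.75 + 0.23·1.995 = 30.3323.

30.3323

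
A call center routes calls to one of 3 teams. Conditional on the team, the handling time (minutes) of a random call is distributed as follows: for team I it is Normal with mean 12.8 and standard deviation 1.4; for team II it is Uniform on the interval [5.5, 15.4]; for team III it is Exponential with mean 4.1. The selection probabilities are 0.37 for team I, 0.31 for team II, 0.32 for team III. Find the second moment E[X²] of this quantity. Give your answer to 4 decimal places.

108.4891

For each component E[X²] = Var + (mean)², giving I: 165.8; II: 117.37; III: 33.62.
Overall E[X²] = 0.37·165.8 + 0.31·117.37 + 0.32·33.62 = 108.489.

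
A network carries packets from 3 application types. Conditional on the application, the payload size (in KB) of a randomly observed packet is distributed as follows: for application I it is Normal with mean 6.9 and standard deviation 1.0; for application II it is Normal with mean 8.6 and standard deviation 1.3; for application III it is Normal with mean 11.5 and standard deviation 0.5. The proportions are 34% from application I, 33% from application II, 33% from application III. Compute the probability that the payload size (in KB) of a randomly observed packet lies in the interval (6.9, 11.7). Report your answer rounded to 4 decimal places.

Conditional on each application, P(6.9 < X < 11.7): I: 0.499999; II: 0.895963; III: 0.655422.
By total probability, P(6.9 < X < 11.7) = 0.34·0.499999 + 0.33·0.895963 + 0.33·0.655422 = 0.681957.

0.6820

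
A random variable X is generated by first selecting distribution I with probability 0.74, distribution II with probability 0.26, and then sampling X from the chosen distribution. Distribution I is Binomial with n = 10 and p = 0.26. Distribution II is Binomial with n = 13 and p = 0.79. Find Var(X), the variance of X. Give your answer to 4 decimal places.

Per component, I: μ=2.6, E[X²]=8.684; II: μ=10.27, E[X²]=107.63.
E[X] = 0.74·2.6 + 0.26·10.27 = 4.5942.
E[X²] = 0.74·8.684 + 0.26·107.63 = 34.4099.
Var(X) = E[X²] − (E[X])² = 34.4099 − 21.1067 = 13.3032.

13.3032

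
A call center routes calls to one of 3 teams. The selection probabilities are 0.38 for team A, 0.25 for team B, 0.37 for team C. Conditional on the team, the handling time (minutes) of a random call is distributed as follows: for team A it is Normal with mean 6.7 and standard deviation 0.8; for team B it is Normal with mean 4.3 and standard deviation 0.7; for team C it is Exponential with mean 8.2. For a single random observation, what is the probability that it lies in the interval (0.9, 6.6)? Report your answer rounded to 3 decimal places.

Conditional on each team, P(0.9 < X < 6.6): A: 0.450262; B: 0.999491; C: 0.44891.
By total probability, P(0.9 < X < 6.6) = 0.38·0.450262 + 0.25·0.999491 + 0.37·0.44891 = 0.587069.

0.587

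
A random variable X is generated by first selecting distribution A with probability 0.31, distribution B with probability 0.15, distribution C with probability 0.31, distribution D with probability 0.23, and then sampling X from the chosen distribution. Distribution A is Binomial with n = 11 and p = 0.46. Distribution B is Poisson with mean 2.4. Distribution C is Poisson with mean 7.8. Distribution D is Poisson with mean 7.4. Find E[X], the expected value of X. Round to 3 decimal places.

Component means — A: 5.06; B: 2.4; C: 7.8; D: 7.4.
E[X] = 0.31·5.06 + 0.15·2.4 + 0.31·7.8 + 0.23·7.4 = 6.0486.

6.049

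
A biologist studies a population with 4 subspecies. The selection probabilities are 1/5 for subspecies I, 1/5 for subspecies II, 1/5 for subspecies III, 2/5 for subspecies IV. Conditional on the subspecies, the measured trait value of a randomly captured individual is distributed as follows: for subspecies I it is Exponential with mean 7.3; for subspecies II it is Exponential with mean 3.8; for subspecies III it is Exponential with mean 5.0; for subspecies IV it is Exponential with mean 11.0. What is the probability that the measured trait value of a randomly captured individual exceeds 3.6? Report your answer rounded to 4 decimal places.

Conditional on each subspecies, P(X > 3.6): I: 0.610699; II: 0.38776; III: 0.486752; IV: 0.720887.
By total probability, P(X > 3.6) = 0.2·0.610699 + 0.2·0.38776 + 0.2·0.486752 + 0.4·0.720887 = 0.585397.

0.5854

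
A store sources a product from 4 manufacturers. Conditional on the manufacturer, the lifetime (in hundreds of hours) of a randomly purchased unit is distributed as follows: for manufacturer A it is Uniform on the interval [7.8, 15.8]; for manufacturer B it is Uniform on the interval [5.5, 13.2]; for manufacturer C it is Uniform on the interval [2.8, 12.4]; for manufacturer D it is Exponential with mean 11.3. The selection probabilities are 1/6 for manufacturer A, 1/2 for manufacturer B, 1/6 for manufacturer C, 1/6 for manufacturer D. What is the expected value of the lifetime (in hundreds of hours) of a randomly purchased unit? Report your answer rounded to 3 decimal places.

9.792

Component means — A: 11.8; B: 9.35; C: 7.6; D: 11.3.
E[X] = 0.166667·11.8 + 0.5·9.35 + 0.166667·7.6 + 0.166667·11.3 = 9.79167.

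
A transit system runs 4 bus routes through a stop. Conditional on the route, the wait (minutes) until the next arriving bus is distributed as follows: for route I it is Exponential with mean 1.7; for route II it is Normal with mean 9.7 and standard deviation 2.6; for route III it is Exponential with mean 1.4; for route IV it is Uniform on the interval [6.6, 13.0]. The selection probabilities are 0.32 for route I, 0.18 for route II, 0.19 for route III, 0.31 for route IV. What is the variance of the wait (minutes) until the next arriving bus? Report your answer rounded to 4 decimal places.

20.2851

Per component, I: μ=1.7, E[X²]=5.78; II: μ=9.7, E[X²]=100.85; III: μ=1.4, E[X²]=3.92; IV: μ=9.8, E[X²]=99.4533.
E[X] = 0.32·1.7 + 0.18·9.7 + 0.19·1.4 + 0.31·9.8 = 5.594.
E[X²] = 0.32·5.78 + 0.18·100.85 + 0.19·3.92 + 0.31·99.4533 = 51.5779.
Var(X) = E[X²] − (E[X])² = 51.5779 − 31.2928 = 20.2851.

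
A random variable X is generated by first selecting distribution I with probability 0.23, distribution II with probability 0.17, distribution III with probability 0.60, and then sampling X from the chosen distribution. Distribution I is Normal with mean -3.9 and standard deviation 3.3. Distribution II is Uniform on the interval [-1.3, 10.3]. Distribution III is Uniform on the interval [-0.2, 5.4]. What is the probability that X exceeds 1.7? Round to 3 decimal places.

Conditional on each component, P(X > 1.7): I: 0.0448512; II: 0.741379; III: 0.660714.
By total probability, P(X > 1.7) = 0.23·0.0448512 + 0.17·0.741379 + 0.6·0.660714 = 0.532779.

0.533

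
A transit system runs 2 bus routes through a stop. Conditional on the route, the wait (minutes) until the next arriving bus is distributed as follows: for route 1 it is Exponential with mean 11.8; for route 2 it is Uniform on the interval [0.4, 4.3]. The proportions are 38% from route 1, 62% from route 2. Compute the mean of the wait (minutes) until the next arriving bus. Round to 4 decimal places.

5.9410

Component means — 1: 11.8; 2: 2.35.
E[X] = 0.38·11.8 + 0.62·2.35 = 5.941.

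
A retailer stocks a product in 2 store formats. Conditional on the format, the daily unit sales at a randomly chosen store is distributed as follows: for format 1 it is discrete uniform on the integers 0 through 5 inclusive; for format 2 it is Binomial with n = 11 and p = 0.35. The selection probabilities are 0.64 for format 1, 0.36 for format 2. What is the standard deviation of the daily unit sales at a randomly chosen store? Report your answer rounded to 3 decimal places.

Per component, 1: μ=2.5, E[X²]=9.16667; 2: μ=3.85, E[X²]=17.325.
E[X] = 0.64·2.5 + 0.36·3.85 = 2.986.
E[X²] = 0.64·9.16667 + 0.36·17.325 = 12.1037.
Var(X) = E[X²] − (E[X])² = 12.1037 − 8.9162 = 3.18747.
SD(X) = √3.18747 = 1.78535.

1.785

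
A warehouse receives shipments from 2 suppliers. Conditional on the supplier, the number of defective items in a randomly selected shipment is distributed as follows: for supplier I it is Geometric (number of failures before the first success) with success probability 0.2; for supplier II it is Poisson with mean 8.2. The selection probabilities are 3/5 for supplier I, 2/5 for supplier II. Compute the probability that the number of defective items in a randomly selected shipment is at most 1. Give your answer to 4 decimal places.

0.2170

Conditional on each supplier, P(X ≤ 1): I: 0.36; II: 0.00252681.
By total probability, P(X ≤ 1) = 0.6·0.36 + 0.4·0.00252681 = 0.217011.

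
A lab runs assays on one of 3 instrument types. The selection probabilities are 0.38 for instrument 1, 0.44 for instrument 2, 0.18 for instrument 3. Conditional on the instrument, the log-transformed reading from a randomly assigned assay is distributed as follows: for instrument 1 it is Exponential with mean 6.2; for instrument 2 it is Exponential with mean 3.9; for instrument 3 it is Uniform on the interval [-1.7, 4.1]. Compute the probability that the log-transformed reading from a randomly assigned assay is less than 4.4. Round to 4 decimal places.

Conditional on each instrument, P(X < 4.4): 1: 0.508197; 2: 0.676386; 3: 1.
By total probability, P(X < 4.4) = 0.38·0.508197 + 0.44·0.676386 + 0.18·1 = 0.670725.

0.6707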